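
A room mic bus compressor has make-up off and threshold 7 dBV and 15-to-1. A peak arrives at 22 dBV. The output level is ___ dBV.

The input is 15 dB above the 7 dBV threshold.
15:1 compression reduces that to 15/15 = 1 dB over.
So the level is 7 + 1 = 8 dBV.

8 dBV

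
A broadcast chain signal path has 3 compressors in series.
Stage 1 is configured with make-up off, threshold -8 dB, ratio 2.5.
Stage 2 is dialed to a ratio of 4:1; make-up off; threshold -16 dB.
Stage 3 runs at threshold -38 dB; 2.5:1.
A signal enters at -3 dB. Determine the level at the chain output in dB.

Stage 1: overshoot 5 dB → 5/2.5 = 2 dB → -6 dB.
Stage 2: 10 dB above -16 dB, reduced 4:1 to 2.5 dB above → -13.5 dB.
Stage 3: -13.5 dB is 24.5 dB over -38 dB; at 2.5:1 that becomes 9.8 dB over, giving -28.2 dB.

-28.2 dB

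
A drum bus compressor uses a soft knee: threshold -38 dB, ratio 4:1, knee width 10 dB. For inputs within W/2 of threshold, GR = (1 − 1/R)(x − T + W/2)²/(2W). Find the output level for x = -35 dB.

x − T + W/2 = -35 − (-38) + 5 = 8.
GR = (1 − 1/4) × 8² / 20 = 0.75 × 64 / 20 = 2.4 dB.
Output = -35 − 2.4 = -37.4 dB.

-37.4 dB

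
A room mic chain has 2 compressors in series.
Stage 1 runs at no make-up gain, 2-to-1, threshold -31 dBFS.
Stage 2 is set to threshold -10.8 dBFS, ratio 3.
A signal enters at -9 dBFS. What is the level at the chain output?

-20 dBFS

Stage 1: 22 dB above -31 dBFS, reduced 2:1 to 11 dB above → -20 dBFS.
Stage 2: -20 dBFS is at or below the -10.8 dBFS threshold — no compression; output -20 dBFS.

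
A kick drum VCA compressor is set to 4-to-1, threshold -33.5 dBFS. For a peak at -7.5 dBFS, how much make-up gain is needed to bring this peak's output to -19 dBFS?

8 dB

Without make-up, output = threshold + overshoot/4 = -33.5 + 6.5 = -27 dBFS.
Gap to target: 8 dB.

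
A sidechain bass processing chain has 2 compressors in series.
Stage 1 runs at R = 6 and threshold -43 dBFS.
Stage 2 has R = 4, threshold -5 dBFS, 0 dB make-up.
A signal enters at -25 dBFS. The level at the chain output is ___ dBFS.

Stage 1: overshoot 18 dB → 18/6 = 3 dB → -40 dBFS.
Stage 2: -40 dBFS is at or below the -5 dBFS threshold — no compression; output -40 dBFS.

-40 dBFS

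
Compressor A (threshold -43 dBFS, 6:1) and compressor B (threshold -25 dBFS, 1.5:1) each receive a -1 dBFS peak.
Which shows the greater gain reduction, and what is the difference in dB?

A, by 27 dB

A: overshoot 42 dB → output overshoot 7 dB → GR 35 dB.
B: overshoot 24 dB → output overshoot 16 dB → GR 8 dB.
A applies 27 dB more gain reduction.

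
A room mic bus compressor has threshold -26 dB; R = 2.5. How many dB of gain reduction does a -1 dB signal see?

The signal is 25 dB above threshold.
A 2.5:1 ratio leaves 10 dB of that excess.
Gain reduction = 25 − 10 = 15 dB.

15 dB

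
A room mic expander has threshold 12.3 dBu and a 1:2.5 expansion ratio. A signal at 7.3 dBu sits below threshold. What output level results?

Below threshold, a 1:2.5 expander applies gain = (2.5−1)×(T − x) of attenuation.
(2.5−1) × 5 = 7.5 dB, so output = 7.3 − 7.5 = -0.2 dBu.

-0.2 dBu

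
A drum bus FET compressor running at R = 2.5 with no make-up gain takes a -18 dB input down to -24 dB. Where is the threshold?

Input is 10 dB above T (since output overshoot × R = input overshoot: (-24 − T)·2.5 = -18 − T gives T = -28 dB).
Check: -28 + (-18 − (-28))/2.5 = -28 + 4 = -24 dB. ✓

-28 dB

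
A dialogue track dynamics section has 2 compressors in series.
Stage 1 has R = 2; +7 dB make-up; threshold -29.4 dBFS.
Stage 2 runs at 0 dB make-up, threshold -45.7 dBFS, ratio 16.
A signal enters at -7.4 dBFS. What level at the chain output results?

Stage 1: -7.4 dBFS is 22 dB over -29.4 dBFS; at 2:1 that becomes 11 dB over, giving -18.4 dBFS; +7 dB make-up → -11.4 dBFS.
Stage 2: overshoot 34.3 dB → 34.3/16 = 2.14375 dB → -43.55625 dBFS.

-43.55625 dBFS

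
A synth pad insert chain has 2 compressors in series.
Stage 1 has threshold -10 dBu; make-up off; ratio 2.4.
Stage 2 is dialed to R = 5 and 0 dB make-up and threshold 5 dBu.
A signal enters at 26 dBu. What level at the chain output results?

Stage 1: overshoot 36 dB → 36/2.4 = 15 dB → 5 dBu.
Stage 2: 5 dBu is at or below the 5 dBu threshold — no compression; output 5 dBu.

5 dBu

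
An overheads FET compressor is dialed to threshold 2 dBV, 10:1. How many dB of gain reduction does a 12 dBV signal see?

Overshoot = 12 − 2 = 10 dB.
A 10:1 ratio leaves 1 dB of that excess.
So the signal is attenuated by 10 − 1 = 9 dB.

9 dB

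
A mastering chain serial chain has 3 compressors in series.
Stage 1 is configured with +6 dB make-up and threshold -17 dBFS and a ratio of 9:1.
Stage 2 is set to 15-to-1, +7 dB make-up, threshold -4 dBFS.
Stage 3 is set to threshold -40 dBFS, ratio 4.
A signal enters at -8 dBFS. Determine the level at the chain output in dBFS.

-30.75 dBFS

Stage 1: overshoot 9 dB → 9/9 = 1 dB → -16 dBFS; +6 dB make-up → -10 dBFS.
Stage 2: -10 dBFS is at or below the -4 dBFS threshold — no compression; make-up brings it to -3 dBFS.
Stage 3: -3 dBFS is 37 dB over -40 dBFS; at 4:1 that becomes 9.25 dB over, giving -30.75 dBFS.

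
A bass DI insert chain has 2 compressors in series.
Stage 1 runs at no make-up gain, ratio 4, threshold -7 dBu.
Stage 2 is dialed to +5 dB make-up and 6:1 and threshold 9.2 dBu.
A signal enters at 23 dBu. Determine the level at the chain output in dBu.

5.5 dBu

Stage 1: 30 dB above -7 dBu, reduced 4:1 to 7.5 dB above → 0.5 dBu.
Stage 2: 0.5 dBu is at or below the 9.2 dBu threshold — no compression; make-up brings it to 5.5 dBu.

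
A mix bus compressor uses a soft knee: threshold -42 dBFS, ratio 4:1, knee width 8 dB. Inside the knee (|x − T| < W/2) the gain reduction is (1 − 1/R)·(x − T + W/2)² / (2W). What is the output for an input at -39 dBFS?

-41.296875 dBFS

x − T + W/2 = -39 − (-42) + 4 = 7.
GR = (1 − 1/4) × 7² / 16 = 0.75 × 49 / 16 = 2.296875 dB.
Output = -39 − 2.296875 = -41.296875 dBFS.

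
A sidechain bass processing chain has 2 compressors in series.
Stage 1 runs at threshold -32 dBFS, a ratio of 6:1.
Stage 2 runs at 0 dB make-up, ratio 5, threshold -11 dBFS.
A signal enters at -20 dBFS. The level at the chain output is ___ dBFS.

Stage 1: overshoot 12 dB → 12/6 = 2 dB → -30 dBFS.
Stage 2: below threshold (-30 ≤ -11); passes unchanged; output -30 dBFS.

-30 dBFS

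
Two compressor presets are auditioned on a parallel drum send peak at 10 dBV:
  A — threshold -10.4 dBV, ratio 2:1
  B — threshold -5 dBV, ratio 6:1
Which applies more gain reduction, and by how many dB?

A: 20.4 dB over, compressed to 10.2 dB over, so 10.2 dB of GR.
B: 15 dB over, compressed to 2.5 dB over, so 12.5 dB of GR.
B reduces 2.3 dB more.

B, by 2.3 dB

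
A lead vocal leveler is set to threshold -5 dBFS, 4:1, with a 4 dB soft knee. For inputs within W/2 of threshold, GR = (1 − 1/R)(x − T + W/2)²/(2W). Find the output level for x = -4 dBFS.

-4.84375 dBFS

x − T + W/2 = -4 − (-5) + 2 = 3.
GR = (1 − 1/4) × 3² / 8 = 0.75 × 9 / 8 = 0.84375 dB.
Output = -4 − 0.84375 = -4.84375 dBFS.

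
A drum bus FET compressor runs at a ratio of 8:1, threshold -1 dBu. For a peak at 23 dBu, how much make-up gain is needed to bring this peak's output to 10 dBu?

Without make-up, output = threshold + overshoot/8 = -1 + 3 = 2 dBu.
Gap to target: 8 dB.

8 dB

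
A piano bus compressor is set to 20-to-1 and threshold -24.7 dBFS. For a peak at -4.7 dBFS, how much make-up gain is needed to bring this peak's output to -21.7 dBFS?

Without make-up, output = threshold + overshoot/20 = -24.7 + 1 = -23.7 dBFS.
Gap to target: 2 dB.

2 dB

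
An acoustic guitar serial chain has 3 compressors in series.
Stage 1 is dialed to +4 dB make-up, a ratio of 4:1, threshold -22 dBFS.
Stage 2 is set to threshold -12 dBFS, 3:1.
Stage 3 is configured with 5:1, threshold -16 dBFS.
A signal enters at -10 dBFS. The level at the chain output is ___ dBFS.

-15.8 dBFS

Stage 1: overshoot 12 dB → 12/4 = 3 dB → -19 dBFS; +4 dB make-up → -15 dBFS.
Stage 2: -15 dBFS is at or below the -12 dBFS threshold — no compression; output -15 dBFS.
Stage 3: -15 dBFS is 1 dB over -16 dBFS; at 5:1 that becomes 0.2 dB over, giving -15.8 dBFS.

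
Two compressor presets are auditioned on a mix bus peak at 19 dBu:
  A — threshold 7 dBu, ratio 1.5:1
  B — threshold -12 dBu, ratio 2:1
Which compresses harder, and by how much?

A: 12 dB over, compressed to 8 dB over, so 4 dB of GR.
B: 31 dB over, compressed to 15.5 dB over, so 15.5 dB of GR.
B reduces 11.5 dB more.

B, by 11.5 dB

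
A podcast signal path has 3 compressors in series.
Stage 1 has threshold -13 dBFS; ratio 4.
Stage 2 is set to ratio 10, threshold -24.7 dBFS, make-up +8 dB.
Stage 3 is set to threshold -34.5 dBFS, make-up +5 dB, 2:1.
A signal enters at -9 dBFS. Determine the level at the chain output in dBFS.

Stage 1: 4 dB above -13 dBFS, reduced 4:1 to 1 dB above → -12 dBFS.
Stage 2: 12.7 dB above -24.7 dBFS, reduced 10:1 to 1.27 dB above → -23.43 dBFS; +8 dB make-up → -15.43 dBFS.
Stage 3: -15.43 dBFS is 19.07 dB over -34.5 dBFS; at 2:1 that becomes 9.535 dB over, giving -24.965 dBFS; +5 dB make-up → -19.965 dBFS.

-19.965 dBFS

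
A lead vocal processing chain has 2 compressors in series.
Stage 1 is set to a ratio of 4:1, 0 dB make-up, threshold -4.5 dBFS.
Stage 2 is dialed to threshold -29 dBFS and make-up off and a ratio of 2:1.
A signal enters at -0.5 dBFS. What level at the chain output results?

Stage 1: 4 dB above -4.5 dBFS, reduced 4:1 to 1 dB above → -3.5 dBFS.
Stage 2: overshoot 25.5 dB → 25.5/2 = 12.75 dB → -16.25 dBFS.

-16.25 dBFS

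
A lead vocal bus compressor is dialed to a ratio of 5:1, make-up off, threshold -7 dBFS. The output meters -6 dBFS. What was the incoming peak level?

-2 dBFS

That's 1 dB above the -7 dBFS threshold.
Input overshoot = R × output overshoot = 5 dB → input = -7 + 5 = -2 dBFS.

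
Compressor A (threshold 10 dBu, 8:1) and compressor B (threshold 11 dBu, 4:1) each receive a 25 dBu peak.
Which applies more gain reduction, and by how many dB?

A, by 2.625 dB

A: overshoot 15 dB → output overshoot 1.875 dB → GR 13.125 dB.
B: overshoot 14 dB → output overshoot 3.5 dB → GR 10.5 dB.
Difference: 2.625 dB in favour of A.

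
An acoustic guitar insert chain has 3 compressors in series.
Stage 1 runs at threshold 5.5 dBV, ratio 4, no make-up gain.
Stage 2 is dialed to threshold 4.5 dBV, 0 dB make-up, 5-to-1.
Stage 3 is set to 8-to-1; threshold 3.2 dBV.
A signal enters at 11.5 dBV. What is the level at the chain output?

Stage 1: 11.5 dBV is 6 dB over 5.5 dBV; at 4:1 that becomes 1.5 dB over, giving 7 dBV.
Stage 2: 7 dBV is 2.5 dB over 4.5 dBV; at 5:1 that becomes 0.5 dB over, giving 5 dBV.
Stage 3: overshoot 1.8 dB → 1.8/8 = 0.225 dB → 3.425 dBV.

3.425 dBV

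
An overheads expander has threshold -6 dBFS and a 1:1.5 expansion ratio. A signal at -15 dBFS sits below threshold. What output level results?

-19.5 dBFS

Undershoot = (-6) − (-15) = 9 dB.
At 1:1.5, that expands to 13.5 dB under threshold.
Output = -6 − 13.5 = -19.5 dBFS.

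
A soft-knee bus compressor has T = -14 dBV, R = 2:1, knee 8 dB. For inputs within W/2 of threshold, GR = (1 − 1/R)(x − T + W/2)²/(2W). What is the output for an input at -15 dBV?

-15.28125 dBV

x − T + W/2 = -15 − (-14) + 4 = 3.
GR = (1 − 1/2) × 3² / 16 = 0.5 × 9 / 16 = 0.28125 dB.
Output = -15 − 0.28125 = -15.28125 dBV.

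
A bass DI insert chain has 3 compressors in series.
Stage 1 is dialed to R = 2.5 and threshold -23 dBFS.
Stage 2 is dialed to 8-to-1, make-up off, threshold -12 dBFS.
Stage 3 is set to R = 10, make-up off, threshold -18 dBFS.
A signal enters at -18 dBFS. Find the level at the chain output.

Stage 1: -18 dBFS is 5 dB over -23 dBFS; at 2.5:1 that becomes 2 dB over, giving -21 dBFS.
Stage 2: -21 dBFS ≤ -12 dBFS, so stage 2 doesn't engage; output -21 dBFS.
Stage 3: below threshold (-21 ≤ -18); passes unchanged; output -21 dBFS.

-21 dBFS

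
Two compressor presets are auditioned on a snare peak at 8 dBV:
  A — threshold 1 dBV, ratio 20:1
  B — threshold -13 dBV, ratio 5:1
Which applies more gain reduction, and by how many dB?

B, by 10.15 dB

A: GR = 7 − 7/20 = 6.65 dB.
B: GR = 21 − 21/5 = 16.8 dB.
B applies 10.15 dB more gain reduction.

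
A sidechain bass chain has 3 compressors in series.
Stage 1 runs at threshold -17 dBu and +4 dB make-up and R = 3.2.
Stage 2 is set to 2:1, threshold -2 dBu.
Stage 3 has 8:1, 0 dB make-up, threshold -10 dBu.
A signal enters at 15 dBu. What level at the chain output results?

-9.125 dBu

Stage 1: 32 dB above -17 dBu, reduced 3.2:1 to 10 dB above → -7 dBu; +4 dB make-up → -3 dBu.
Stage 2: -3 dBu is at or below the -2 dBu threshold — no compression; output -3 dBu.
Stage 3: 7 dB above -10 dBu, reduced 8:1 to 0.875 dB above → -9.125 dBu.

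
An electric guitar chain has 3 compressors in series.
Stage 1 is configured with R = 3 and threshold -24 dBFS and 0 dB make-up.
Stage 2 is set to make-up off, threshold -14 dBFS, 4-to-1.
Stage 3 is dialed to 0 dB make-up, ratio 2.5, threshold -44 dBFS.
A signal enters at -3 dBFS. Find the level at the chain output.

-33.2 dBFS

Stage 1: overshoot 21 dB → 21/3 = 7 dB → -17 dBFS.
Stage 2: -17 dBFS ≤ -14 dBFS, so stage 2 doesn't engage; output -17 dBFS.
Stage 3: -17 dBFS is 27 dB over -44 dBFS; at 2.5:1 that becomes 10.8 dB over, giving -33.2 dBFS.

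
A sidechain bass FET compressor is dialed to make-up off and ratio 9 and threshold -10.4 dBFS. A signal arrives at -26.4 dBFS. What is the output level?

-26.4 dBFS is 16 dB below the -10.4 dBFS threshold, so no gain reduction is applied.
Output = input = -26.4 dBFS.

-26.4 dBFS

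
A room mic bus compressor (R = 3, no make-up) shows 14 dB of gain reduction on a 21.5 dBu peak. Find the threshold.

Let T be the threshold. Output overshoot = (input overshoot)/R, so 7.5 − T = (21.5 − T)/3.
3·(7.5 − T) = 21.5 − T → 2·T = 22.5 − 21.5 = 1.
T = 1/2 = 0.5 dBu.

0.5 dBu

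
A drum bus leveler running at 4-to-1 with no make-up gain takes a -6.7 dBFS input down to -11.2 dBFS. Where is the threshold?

Input is 6 dB above T (since output overshoot × R = input overshoot: (-11.2 − T)·4 = -6.7 − T gives T = -12.7 dBFS).
Check: -12.7 + (-6.7 − (-12.7))/4 = -12.7 + 1.5 = -11.2 dBFS. ✓

-12.7 dBFS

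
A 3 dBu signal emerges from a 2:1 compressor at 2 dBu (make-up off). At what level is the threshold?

1 dBu

Input is 2 dB above T (since output overshoot × R = input overshoot: (2 − T)·2 = 3 − T gives T = 1 dBu).
Check: 1 + (3 − 1)/2 = 1 + 1 = 2 dBu. ✓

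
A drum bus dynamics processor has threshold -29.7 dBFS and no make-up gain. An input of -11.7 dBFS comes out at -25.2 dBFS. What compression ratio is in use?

4:1

Input overshoot = -11.7 − (-29.7) = 18 dB; output overshoot = -25.2 − (-29.7) = 4.5 dB.
Ratio = 18 / 4.5 = 4.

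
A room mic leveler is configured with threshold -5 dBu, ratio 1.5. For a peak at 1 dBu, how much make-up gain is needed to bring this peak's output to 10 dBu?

The peak compresses to -5 + 6/1.5 = -1 dBu.
To reach 10 dBu requires 10 − (-1) = 11 dB of make-up.

11 dB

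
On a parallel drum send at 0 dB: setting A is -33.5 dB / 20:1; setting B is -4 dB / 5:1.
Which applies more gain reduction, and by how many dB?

A: GR = 33.5 − 33.5/20 = 31.825 dB.
B: GR = 4 − 4/5 = 3.2 dB.
A reduces 28.625 dB more.

A, by 28.625 dB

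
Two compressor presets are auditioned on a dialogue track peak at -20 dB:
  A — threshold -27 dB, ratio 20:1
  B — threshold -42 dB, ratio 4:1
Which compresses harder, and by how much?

A: overshoot 7 dB → output overshoot 0.35 dB → GR 6.65 dB.
B: overshoot 22 dB → output overshoot 5.5 dB → GR 16.5 dB.
B applies 9.85 dB more gain reduction.

B, by 9.85 dB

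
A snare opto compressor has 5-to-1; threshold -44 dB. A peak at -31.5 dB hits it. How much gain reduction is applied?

The signal is 12.5 dB above threshold.
After 5:1 compression the overshoot becomes 12.5/5 = 2.5 dB.
So the signal is attenuated by 12.5 − 2.5 = 10 dB.

10 dB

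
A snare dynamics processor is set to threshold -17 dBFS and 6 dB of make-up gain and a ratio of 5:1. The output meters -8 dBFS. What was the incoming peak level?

-2 dBFS

Before make-up, the level was -8 − 6 = -14 dBFS.
The compressed level sits -14 − (-17) = 3 dB over threshold.
Undo the ratio: input overshoot = 3 × 5 = 15 dB, giving input = -2 dBFS.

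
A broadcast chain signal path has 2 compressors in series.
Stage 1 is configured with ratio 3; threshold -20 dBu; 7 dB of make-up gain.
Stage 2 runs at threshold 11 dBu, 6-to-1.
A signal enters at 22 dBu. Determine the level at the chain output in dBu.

1 dBu

Stage 1: overshoot 42 dB → 42/3 = 14 dB → -6 dBu; +7 dB make-up → 1 dBu.
Stage 2: 1 dBu is at or below the 11 dBu threshold — no compression; output 1 dBu.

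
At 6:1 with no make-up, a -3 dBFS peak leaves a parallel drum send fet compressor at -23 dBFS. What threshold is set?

Let T be the threshold. Output overshoot = (input overshoot)/R, so -23 − T = (-3 − T)/6.
6·(-23 − T) = -3 − T → 5·T = -138 − (-3) = -135.
T = -135/5 = -27 dBFS.

-27 dBFS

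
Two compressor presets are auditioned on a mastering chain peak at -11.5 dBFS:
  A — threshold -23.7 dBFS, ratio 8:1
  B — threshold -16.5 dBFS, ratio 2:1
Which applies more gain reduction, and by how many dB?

A, by 8.175 dB

A: overshoot 12.2 dB → output overshoot 1.525 dB → GR 10.675 dB.
B: overshoot 5 dB → output overshoot 2.5 dB → GR 2.5 dB.
A applies 8.175 dB more gain reduction.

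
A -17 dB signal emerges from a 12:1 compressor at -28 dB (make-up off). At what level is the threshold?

Let T be the threshold. Output overshoot = (input overshoot)/R, so -28 − T = (-17 − T)/12.
12·(-28 − T) = -17 − T → 11·T = -336 − (-17) = -319.
T = -319/11 = -29 dB.

-29 dB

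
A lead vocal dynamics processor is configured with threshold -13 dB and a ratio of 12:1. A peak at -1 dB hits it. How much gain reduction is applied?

11 dB

The signal is 12 dB above threshold.
After 12:1 compression the overshoot becomes 12/12 = 1 dB.
GR = overshoot in − overshoot out = 12 − 1 = 11 dB.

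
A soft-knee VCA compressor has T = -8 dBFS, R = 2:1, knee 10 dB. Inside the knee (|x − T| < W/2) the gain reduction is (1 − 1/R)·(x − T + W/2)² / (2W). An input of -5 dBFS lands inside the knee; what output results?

-6.6 dBFS

x − T + W/2 = -5 − (-8) + 5 = 8.
GR = (1 − 1/2) × 8² / 20 = 0.5 × 64 / 20 = 1.6 dB.
Output = -5 − 1.6 = -6.6 dBFS.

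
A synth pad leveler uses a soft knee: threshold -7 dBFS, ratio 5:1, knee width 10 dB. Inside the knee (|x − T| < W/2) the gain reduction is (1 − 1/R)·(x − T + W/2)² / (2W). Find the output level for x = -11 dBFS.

x − T + W/2 = -11 − (-7) + 5 = 1.
GR = (1 − 1/5) × 1² / 20 = 0.8 × 1 / 20 = 0.04 dB.
Output = -11 − 0.04 = -11.04 dBFS.

-11.04 dBFS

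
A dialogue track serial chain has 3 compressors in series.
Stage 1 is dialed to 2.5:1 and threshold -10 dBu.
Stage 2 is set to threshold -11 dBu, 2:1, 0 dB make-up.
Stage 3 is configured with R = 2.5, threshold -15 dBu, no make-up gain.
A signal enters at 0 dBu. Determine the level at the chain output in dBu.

-12.4 dBu

Stage 1: 0 dBu is 10 dB over -10 dBu; at 2.5:1 that becomes 4 dB over, giving -6 dBu.
Stage 2: -6 dBu is 5 dB over -11 dBu; at 2:1 that becomes 2.5 dB over, giving -8.5 dBu.
Stage 3: 6.5 dB above -15 dBu, reduced 2.5:1 to 2.6 dB above → -12.4 dBu.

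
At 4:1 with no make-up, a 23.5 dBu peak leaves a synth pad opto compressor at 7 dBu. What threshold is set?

1.5 dBu

Input is 22 dB above T (since output overshoot × R = input overshoot: (7 − T)·4 = 23.5 − T gives T = 1.5 dBu).
Check: 1.5 + (23.5 − 1.5)/4 = 1.5 + 5.5 = 7 dBu. ✓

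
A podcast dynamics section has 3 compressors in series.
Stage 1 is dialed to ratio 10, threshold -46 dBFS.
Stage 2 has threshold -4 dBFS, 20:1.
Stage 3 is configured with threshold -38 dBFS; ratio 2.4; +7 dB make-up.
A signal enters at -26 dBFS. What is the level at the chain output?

-37 dBFS

Stage 1: 20 dB above -46 dBFS, reduced 10:1 to 2 dB above → -44 dBFS.
Stage 2: -44 dBFS is at or below the -4 dBFS threshold — no compression; output -44 dBFS.
Stage 3: -44 dBFS is at or below the -38 dBFS threshold — no compression; make-up brings it to -37 dBFS.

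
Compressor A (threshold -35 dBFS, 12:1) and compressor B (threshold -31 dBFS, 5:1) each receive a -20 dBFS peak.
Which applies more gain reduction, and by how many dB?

A: overshoot 15 dB → output overshoot 1.25 dB → GR 13.75 dB.
B: overshoot 11 dB → output overshoot 2.2 dB → GR 8.8 dB.
Difference: 4.95 dB in favour of A.

A, by 4.95 dB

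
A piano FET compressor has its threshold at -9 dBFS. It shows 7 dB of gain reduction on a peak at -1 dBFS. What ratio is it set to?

Input overshoot = -1 − (-9) = 8 dB.
Output overshoot = 8 − 7 = 1 dB.
Ratio = input overshoot / output overshoot = 8 / 1 = 8.

8:1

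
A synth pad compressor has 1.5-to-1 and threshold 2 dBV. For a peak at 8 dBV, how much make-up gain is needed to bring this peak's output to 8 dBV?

2 dB

The peak compresses to 2 + 6/1.5 = 6 dBV.
To reach 8 dBV requires 8 − 6 = 2 dB of make-up.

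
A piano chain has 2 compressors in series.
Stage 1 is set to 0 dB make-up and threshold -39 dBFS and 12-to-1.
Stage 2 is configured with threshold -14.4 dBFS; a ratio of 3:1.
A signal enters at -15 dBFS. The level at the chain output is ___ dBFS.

Stage 1: overshoot 24 dB → 24/12 = 2 dB → -37 dBFS.
Stage 2: -37 dBFS is at or below the -14.4 dBFS threshold — no compression; output -37 dBFS.

-37 dBFS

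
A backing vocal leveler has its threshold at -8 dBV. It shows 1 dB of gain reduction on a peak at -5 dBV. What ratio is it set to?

Input overshoot = -5 − (-8) = 3 dB.
Output overshoot = 3 − 1 = 2 dB.
Ratio = input overshoot / output overshoot = 3 / 2 = 1.5.

1.5:1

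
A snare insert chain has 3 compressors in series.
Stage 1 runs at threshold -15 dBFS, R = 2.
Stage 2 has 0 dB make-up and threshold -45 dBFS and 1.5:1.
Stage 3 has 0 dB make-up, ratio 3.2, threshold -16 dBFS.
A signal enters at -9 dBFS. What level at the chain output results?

Stage 1: -9 dBFS is 6 dB over -15 dBFS; at 2:1 that becomes 3 dB over, giving -12 dBFS.
Stage 2: overshoot 33 dB → 33/1.5 = 22 dB → -23 dBFS.
Stage 3: -23 dBFS is at or below the -16 dBFS threshold — no compression; output -23 dBFS.

-23 dBFS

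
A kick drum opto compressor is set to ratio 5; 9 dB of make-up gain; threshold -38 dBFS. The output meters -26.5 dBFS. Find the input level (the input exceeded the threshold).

Before make-up, the level was -26.5 − 9 = -35.5 dBFS.
Post-compression overshoot = -35.5 − (-38) = 2.5 dB.
Input overshoot = R × output overshoot = 12.5 dB → input = -38 + 12.5 = -25.5 dBFS.

-25.5 dBFS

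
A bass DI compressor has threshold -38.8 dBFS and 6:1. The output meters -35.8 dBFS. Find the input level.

Post-compression overshoot = -35.8 − (-38.8) = 3 dB.
Input overshoot = R × output overshoot = 18 dB → input = -38.8 + 18 = -20.8 dBFS.

-20.8 dBFS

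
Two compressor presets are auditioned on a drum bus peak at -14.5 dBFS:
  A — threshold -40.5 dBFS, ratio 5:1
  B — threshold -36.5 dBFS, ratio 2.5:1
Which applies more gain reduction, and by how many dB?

A, by 7.6 dB

A: overshoot 26 dB → output overshoot 5.2 dB → GR 20.8 dB.
B: overshoot 22 dB → output overshoot 8.8 dB → GR 13.2 dB.
A reduces 7.6 dB more.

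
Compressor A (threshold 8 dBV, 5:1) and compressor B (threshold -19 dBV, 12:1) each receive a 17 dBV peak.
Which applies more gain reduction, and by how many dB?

B, by 25.8 dB

A: GR = 9 − 9/5 = 7.2 dB.
B: GR = 36 − 36/12 = 33 dB.
B applies 25.8 dB more gain reduction.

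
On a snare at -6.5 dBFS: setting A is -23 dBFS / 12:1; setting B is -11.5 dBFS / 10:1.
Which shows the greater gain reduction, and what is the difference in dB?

A: 16.5 dB over, compressed to 1.375 dB over, so 15.125 dB of GR.
B: 5 dB over, compressed to 0.5 dB over, so 4.5 dB of GR.
A applies 10.625 dB more gain reduction.

A, by 10.625 dB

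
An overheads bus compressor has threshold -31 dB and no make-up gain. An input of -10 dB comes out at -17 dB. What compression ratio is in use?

Input overshoot = -10 − (-31) = 21 dB; output overshoot = -17 − (-31) = 14 dB.
Ratio = 21 / 14 = 1.5.

1.5:1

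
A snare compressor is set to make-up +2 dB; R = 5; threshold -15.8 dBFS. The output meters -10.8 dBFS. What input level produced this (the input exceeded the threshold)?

-0.8 dBFS

Remove make-up: -10.8 − 2 = -12.8 dBFS.
That's 3 dB above the -15.8 dBFS threshold.
Input overshoot = R × output overshoot = 15 dB → input = -15.8 + 15 = -0.8 dBFS.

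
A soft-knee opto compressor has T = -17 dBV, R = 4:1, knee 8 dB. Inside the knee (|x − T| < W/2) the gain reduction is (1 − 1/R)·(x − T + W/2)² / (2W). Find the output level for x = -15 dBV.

x − T + W/2 = -15 − (-17) + 4 = 6.
GR = (1 − 1/4) × 6² / 16 = 0.75 × 36 / 16 = 1.6875 dB.
Output = -15 − 1.6875 = -16.6875 dBV.

-16.6875 dBV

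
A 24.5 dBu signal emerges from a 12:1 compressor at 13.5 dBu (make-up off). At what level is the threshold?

Input is 12 dB above T (since output overshoot × R = input overshoot: (13.5 − T)·12 = 24.5 − T gives T = 12.5 dBu).
Check: 12.5 + (24.5 − 12.5)/12 = 12.5 + 1 = 13.5 dBu. ✓

12.5 dBu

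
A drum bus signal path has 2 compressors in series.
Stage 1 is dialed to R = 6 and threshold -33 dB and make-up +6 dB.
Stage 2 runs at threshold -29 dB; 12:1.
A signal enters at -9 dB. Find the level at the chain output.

Stage 1: 24 dB above -33 dB, reduced 6:1 to 4 dB above → -29 dB; +6 dB make-up → -23 dB.
Stage 2: -23 dB is 6 dB over -29 dB; at 12:1 that becomes 0.5 dB over, giving -28.5 dB.

-28.5 dB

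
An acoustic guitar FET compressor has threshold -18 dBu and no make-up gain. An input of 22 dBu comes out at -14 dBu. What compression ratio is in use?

10:1

Input overshoot = 22 − (-18) = 40 dB; output overshoot = -14 − (-18) = 4 dB.
Ratio = 40 / 4 = 10.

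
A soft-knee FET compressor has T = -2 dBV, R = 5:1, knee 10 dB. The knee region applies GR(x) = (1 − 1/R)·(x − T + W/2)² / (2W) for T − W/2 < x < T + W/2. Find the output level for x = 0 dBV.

x − T + W/2 = 0 − (-2) + 5 = 7.
GR = (1 − 1/5) × 7² / 20 = 0.8 × 49 / 20 = 1.96 dB.
Output = 0 − 1.96 = -1.96 dBV.

-1.96 dBV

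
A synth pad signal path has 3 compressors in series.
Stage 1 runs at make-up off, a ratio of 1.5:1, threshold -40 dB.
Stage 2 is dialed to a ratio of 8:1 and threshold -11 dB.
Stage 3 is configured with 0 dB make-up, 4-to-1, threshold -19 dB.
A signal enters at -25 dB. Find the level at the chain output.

Stage 1: 15 dB above -40 dB, reduced 1.5:1 to 10 dB above → -30 dB.
Stage 2: -30 dB ≤ -11 dB, so stage 2 doesn't engage; output -30 dB.
Stage 3: below threshold (-30 ≤ -19); passes unchanged; output -30 dB.

-30 dB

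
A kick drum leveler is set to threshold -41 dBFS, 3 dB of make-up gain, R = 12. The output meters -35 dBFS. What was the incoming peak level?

-5 dBFS

Stripping the +3 dB make-up gives -38 dBFS at the gain stage.
That's 3 dB above the -41 dBFS threshold.
Before 12:1 compression the overshoot was 3 × 12 = 36 dB, so input = -41 + 36 = -5 dBFS.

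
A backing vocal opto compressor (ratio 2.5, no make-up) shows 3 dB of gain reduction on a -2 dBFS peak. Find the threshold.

Gain reduction = -2 − (-5) = 3 dB; output overshoot = GR / (R − 1) = 3 / 1.5 = 2 dB.
Threshold = output − output overshoot = -5 − 2 = -7 dBFS.

-7 dBFS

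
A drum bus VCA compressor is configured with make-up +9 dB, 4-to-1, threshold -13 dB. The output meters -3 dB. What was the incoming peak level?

-9 dB

Before make-up, the level was -3 − 9 = -12 dB.
The compressed level sits -12 − (-13) = 1 dB over threshold.
Before 4:1 compression the overshoot was 1 × 4 = 4 dB, so input = -13 + 4 = -9 dB.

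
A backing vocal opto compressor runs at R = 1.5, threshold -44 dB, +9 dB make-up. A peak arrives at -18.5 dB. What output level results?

-18.5 dB sits 25.5 dB over threshold.
The 25.5 dB excess becomes 17 dB after 1.5:1 reduction.
That puts the output at -27 dB; make-up adds 9 dB, giving -18 dB.

-18 dB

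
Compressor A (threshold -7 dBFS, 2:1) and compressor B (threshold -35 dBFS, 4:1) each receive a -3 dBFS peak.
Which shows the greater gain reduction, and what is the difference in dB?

A: GR = 4 − 4/2 = 2 dB.
B: GR = 32 − 32/4 = 24 dB.
B reduces 22 dB more.

B, by 22 dB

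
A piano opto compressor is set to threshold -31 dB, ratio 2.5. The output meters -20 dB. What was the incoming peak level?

That's 11 dB above the -31 dB threshold.
Undo the ratio: input overshoot = 11 × 2.5 = 27.5 dB, giving input = -3.5 dB.

-3.5 dB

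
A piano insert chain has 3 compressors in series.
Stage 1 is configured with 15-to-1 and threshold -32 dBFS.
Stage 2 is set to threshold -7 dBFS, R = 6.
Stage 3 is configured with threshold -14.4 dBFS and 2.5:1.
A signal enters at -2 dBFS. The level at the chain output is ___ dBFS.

-30 dBFS

Stage 1: overshoot 30 dB → 30/15 = 2 dB → -30 dBFS.
Stage 2: -30 dBFS ≤ -7 dBFS, so stage 2 doesn't engage; output -30 dBFS.
Stage 3: -30 dBFS ≤ -14.4 dBFS, so stage 3 doesn't engage; output -30 dBFS.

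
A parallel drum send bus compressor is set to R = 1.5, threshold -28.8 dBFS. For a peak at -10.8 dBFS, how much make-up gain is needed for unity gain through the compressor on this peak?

6 dB

Overshoot 18 dB → 18/1.5 = 12 dB after compression, so the compressed level is -28.8 + 12 = -16.8 dBFS.
Make-up = target − compressed = -10.8 − (-16.8) = 6 dB.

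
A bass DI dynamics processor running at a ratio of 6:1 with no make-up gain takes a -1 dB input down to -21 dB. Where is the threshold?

Input is 24 dB above T (since output overshoot × R = input overshoot: (-21 − T)·6 = -1 − T gives T = -25 dB).
Check: -25 + (-1 − (-25))/6 = -25 + 4 = -21 dB. ✓

-25 dB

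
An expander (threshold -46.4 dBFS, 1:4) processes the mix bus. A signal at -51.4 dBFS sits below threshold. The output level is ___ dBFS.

-66.4 dBFS

The input is 5 dB below the -46.4 dBFS threshold.
A 1:4 expander multiplies undershoot by 4: 5 × 4 = 20 dB below threshold.
Output = -46.4 − 20 = -66.4 dBFS.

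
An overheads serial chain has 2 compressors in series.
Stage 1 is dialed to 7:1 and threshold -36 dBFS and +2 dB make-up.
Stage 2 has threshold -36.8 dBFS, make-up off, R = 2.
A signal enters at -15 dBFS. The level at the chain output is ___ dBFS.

Stage 1: 21 dB above -36 dBFS, reduced 7:1 to 3 dB above → -33 dBFS; +2 dB make-up → -31 dBFS.
Stage 2: overshoot 5.8 dB → 5.8/2 = 2.9 dB → -33.9 dBFS.

-33.9 dBFS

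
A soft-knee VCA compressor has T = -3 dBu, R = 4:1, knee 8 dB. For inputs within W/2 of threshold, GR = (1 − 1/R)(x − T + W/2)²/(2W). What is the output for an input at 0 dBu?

-2.296875 dBu

x − T + W/2 = 0 − (-3) + 4 = 7.
GR = (1 − 1/4) × 7² / 16 = 0.75 × 49 / 16 = 2.296875 dB.
Output = 0 − 2.296875 = -2.296875 dBu.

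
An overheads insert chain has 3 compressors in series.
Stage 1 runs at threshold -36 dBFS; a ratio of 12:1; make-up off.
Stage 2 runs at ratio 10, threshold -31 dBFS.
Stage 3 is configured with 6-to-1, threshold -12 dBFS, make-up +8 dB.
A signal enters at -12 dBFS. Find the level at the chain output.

-26 dBFS

Stage 1: overshoot 24 dB → 24/12 = 2 dB → -34 dBFS.
Stage 2: below threshold (-34 ≤ -31); passes unchanged; output -34 dBFS.
Stage 3: below threshold (-34 ≤ -12); passes unchanged; make-up brings it to -26 dBFS.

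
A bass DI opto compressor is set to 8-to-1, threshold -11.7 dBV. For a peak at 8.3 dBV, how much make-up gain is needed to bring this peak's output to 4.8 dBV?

14 dB

The peak compresses to -11.7 + 20/8 = -9.2 dBV.
To reach 4.8 dBV requires 4.8 − (-9.2) = 14 dB of make-up.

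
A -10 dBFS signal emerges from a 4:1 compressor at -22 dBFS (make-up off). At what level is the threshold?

-26 dBFS

Input is 16 dB above T (since output overshoot × R = input overshoot: (-22 − T)·4 = -10 − T gives T = -26 dBFS).
Check: -26 + (-10 − (-26))/4 = -26 + 4 = -22 dBFS. ✓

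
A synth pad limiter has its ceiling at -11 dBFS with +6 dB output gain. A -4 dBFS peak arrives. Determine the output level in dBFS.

-5 dBFS

At ∞:1, everything above -11 dBFS is held at the ceiling.
Output gain then adds 6 dB: -11 + 6 = -5 dBFS.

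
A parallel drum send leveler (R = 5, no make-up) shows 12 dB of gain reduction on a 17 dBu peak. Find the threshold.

2 dBu

Gain reduction = 17 − 5 = 12 dB; output overshoot = GR / (R − 1) = 12 / 4 = 3 dB.
Threshold = output − output overshoot = 5 − 3 = 2 dBu.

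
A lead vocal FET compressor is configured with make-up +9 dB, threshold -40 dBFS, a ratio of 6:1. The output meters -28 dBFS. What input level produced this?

-22 dBFS

Before make-up, the level was -28 − 9 = -37 dBFS.
The compressed level sits -37 − (-40) = 3 dB over threshold.
Undo the ratio: input overshoot = 3 × 6 = 18 dB, giving input = -22 dBFS.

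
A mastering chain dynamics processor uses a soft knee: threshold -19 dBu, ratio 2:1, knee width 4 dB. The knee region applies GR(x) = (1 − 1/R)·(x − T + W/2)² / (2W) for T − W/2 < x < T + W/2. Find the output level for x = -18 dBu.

-18.5625 dBu

x − T + W/2 = -18 − (-19) + 2 = 3.
GR = (1 − 1/2) × 3² / 8 = 0.5 × 9 / 8 = 0.5625 dB.
Output = -18 − 0.5625 = -18.5625 dBu.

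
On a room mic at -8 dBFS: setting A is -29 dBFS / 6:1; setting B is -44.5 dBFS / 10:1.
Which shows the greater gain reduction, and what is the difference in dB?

B, by 15.35 dB

A: GR = 21 − 21/6 = 17.5 dB.
B: GR = 36.5 − 36.5/10 = 32.85 dB.
B reduces 15.35 dB more.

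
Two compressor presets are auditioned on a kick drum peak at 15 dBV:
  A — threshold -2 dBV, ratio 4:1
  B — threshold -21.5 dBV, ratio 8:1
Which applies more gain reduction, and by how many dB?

B, by 19.1875 dB

A: 17 dB over, compressed to 4.25 dB over, so 12.75 dB of GR.
B: 36.5 dB over, compressed to 4.5625 dB over, so 31.9375 dB of GR.
B applies 19.1875 dB more gain reduction.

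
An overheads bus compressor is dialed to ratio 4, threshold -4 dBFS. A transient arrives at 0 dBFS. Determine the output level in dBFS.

The input is 4 dB above the -4 dBFS threshold.
At 4:1 the overshoot is divided by 4, leaving 1 dB above threshold.
That puts the output at -3 dBFS.

-3 dBFS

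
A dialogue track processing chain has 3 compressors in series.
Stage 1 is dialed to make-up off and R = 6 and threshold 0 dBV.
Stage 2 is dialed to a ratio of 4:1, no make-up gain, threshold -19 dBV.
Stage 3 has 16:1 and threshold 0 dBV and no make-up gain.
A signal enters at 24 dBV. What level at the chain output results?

-13.25 dBV

Stage 1: overshoot 24 dB → 24/6 = 4 dB → 4 dBV.
Stage 2: 4 dBV is 23 dB over -19 dBV; at 4:1 that becomes 5.75 dB over, giving -13.25 dBV.
Stage 3: -13.25 dBV ≤ 0 dBV, so stage 3 doesn't engage; output -13.25 dBV.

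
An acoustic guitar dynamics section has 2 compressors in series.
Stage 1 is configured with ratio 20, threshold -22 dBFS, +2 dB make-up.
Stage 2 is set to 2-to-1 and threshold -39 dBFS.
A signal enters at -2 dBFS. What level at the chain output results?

Stage 1: overshoot 20 dB → 20/20 = 1 dB → -21 dBFS; +2 dB make-up → -19 dBFS.
Stage 2: 20 dB above -39 dBFS, reduced 2:1 to 10 dB above → -29 dBFS.

-29 dBFS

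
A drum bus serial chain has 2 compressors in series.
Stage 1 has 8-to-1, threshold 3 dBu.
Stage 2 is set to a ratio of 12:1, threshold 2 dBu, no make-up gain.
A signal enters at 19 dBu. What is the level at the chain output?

2.25 dBu

Stage 1: 19 dBu is 16 dB over 3 dBu; at 8:1 that becomes 2 dB over, giving 5 dBu.
Stage 2: 5 dBu is 3 dB over 2 dBu; at 12:1 that becomes 0.25 dB over, giving 2.25 dBu.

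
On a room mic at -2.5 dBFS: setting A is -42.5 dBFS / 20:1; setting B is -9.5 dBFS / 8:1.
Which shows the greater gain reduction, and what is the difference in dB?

A, by 31.875 dB

A: 40 dB over, compressed to 2 dB over, so 38 dB of GR.
B: 7 dB over, compressed to 0.875 dB over, so 6.125 dB of GR.
A applies 31.875 dB more gain reduction.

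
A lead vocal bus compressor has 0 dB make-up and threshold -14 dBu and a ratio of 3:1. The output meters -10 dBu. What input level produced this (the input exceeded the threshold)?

-2 dBu

Post-compression overshoot = -10 − (-14) = 4 dB.
Undo the ratio: input overshoot = 4 × 3 = 12 dB, giving input = -2 dBu.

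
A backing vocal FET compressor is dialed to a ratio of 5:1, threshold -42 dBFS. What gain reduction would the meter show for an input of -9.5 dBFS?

-9.5 dBFS exceeds the threshold by 32.5 dB.
At 5:1, output sits 32.5/5 = 6.5 dB above threshold.
GR = overshoot in − overshoot out = 32.5 − 6.5 = 26 dB.

26 dB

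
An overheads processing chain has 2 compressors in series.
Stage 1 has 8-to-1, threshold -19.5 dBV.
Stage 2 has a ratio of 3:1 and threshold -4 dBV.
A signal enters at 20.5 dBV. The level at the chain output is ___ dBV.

-14.5 dBV

Stage 1: overshoot 40 dB → 40/8 = 5 dB → -14.5 dBV.
Stage 2: -14.5 dBV is at or below the -4 dBV threshold — no compression; output -14.5 dBV.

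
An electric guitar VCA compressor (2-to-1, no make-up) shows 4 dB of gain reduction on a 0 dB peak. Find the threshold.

Let T be the threshold. Output overshoot = (input overshoot)/R, so -4 − T = (0 − T)/2.
2·(-4 − T) = 0 − T → 1·T = -8 − 0 = -8.
T = -8/1 = -8 dB.

-8 dB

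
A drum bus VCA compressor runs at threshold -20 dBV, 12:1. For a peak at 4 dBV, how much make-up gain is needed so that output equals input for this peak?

22 dB

The peak compresses to -20 + 24/12 = -18 dBV.
To reach 4 dBV requires 4 − (-18) = 22 dB of make-up.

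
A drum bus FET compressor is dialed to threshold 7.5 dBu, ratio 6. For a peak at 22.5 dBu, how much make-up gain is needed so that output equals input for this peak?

Without make-up, output = threshold + overshoot/6 = 7.5 + 2.5 = 10 dBu.
Gap to target: 12.5 dB.

12.5 dB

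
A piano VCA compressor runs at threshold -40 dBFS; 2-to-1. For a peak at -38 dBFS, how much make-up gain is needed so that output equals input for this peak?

Overshoot 2 dB → 2/2 = 1 dB after compression, so the compressed level is -40 + 1 = -39 dBFS.
Make-up = target − compressed = -38 − (-39) = 1 dB.

1 dB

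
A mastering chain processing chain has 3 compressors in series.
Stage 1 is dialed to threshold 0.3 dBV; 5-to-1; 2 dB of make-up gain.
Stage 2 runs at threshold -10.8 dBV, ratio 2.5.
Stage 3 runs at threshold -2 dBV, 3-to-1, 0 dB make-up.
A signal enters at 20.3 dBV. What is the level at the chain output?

Stage 1: overshoot 20 dB → 20/5 = 4 dB → 4.3 dBV; +2 dB make-up → 6.3 dBV.
Stage 2: 17.1 dB above -10.8 dBV, reduced 2.5:1 to 6.84 dB above → -3.96 dBV.
Stage 3: -3.96 dBV ≤ -2 dBV, so stage 3 doesn't engage; output -3.96 dBV.

-3.96 dBV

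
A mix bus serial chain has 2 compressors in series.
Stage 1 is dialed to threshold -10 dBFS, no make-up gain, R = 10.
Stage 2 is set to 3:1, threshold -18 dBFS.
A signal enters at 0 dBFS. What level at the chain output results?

Stage 1: overshoot 10 dB → 10/10 = 1 dB → -9 dBFS.
Stage 2: -9 dBFS is 9 dB over -18 dBFS; at 3:1 that becomes 3 dB over, giving -15 dBFS.

-15 dBFS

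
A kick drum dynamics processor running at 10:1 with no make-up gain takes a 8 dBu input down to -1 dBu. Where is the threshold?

Gain reduction = 8 − (-1) = 9 dB; output overshoot = GR / (R − 1) = 9 / 9 = 1 dB.
Threshold = output − output overshoot = -1 − 1 = -2 dBu.

-2 dBu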